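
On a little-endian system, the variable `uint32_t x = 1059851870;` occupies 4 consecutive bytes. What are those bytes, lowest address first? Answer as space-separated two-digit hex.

5E 0E 2C 3F

1059851870 in hexadecimal, padded to 32 bits, is 0x3F2C0E5E.
Split into bytes (most-significant first): 3F 2C 0E 5E.
In little-endian order the low byte comes first in memory.
So at ascending addresses the bytes are 5E 0E 2C 3F.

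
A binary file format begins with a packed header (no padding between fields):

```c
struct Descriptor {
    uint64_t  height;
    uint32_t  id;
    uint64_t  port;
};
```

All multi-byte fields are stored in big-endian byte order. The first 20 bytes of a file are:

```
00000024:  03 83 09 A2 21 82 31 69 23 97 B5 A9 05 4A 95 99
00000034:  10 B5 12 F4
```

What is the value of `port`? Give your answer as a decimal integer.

`port` follows `height` (8 B), `id` (4 B), so it starts at offset 8 + 4 = 12 and occupies 8 bytes.
Bytes at offsets 12..19: 05 4A 95 99 10 B5 12 F4.
Big-endian: lowest address holds the most-significant byte.
The bytes are already most-significant first: 0x054A959910B512F4.
0x054A959910B512F4 = 381281603109065460.

381281603109065460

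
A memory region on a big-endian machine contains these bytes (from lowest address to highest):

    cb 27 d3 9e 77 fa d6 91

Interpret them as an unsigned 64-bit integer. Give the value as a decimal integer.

In big-endian order the high byte comes first in memory.
The bytes are already most-significant first: 0xCB27D39E77FAD691.
0xCB27D39E77FAD691 = 14638901791362307729.

14638901791362307729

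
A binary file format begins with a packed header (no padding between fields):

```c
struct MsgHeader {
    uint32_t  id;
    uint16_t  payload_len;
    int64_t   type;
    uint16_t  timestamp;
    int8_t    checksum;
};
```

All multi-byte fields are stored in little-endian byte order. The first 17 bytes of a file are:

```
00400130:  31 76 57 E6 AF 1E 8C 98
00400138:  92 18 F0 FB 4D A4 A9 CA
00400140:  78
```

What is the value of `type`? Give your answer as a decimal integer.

-6607348069659666292

`type` follows `id` (4 B), `payload_len` (2 B), so it starts at offset 4 + 2 = 6 and occupies 8 bytes.
Bytes at offsets 6..13: 8C 98 92 18 F0 FB 4D A4.
In little-endian order the low byte comes first in memory.
Reassemble most-significant byte first: A4 4D FB F0 18 92 98 8C → 0xA44DFBF01892988C.
Top bit is set, so as a signed 64-bit value this is 0xA44DFBF01892988C − 2^64 = -6607348069659666292.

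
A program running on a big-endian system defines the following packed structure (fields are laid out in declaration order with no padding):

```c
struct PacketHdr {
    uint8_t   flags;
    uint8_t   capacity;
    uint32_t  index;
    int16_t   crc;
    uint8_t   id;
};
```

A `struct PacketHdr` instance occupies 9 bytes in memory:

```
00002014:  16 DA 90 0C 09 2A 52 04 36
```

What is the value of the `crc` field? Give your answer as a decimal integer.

`crc` follows `flags` (1 B), `capacity` (1 B), `index` (4 B), so it starts at offset 1 + 1 + 4 = 6 and occupies 2 bytes.
Bytes at offsets 6..7: 52 04.
Big-endian: lowest address holds the most-significant byte.
The bytes are already most-significant first: 0x5204.
0x5204 = 20996.

20996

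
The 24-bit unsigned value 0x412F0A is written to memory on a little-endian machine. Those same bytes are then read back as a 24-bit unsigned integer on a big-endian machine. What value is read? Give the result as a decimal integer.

Stored little-endian, the bytes at ascending addresses are 0A 2F 41.
Read back as big-endian, the last byte is least significant, giving 0x0A2F41.
0x0A2F41 = 667457.

667457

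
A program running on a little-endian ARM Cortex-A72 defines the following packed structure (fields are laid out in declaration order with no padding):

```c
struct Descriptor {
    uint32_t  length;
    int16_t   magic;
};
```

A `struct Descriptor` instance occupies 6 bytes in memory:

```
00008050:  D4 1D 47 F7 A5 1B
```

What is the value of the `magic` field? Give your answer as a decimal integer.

7077

`magic` follows `length` (4 bytes), so it starts at byte offset 4 and occupies 2 bytes.
Bytes at offsets 4..5: A5 1B.
Little-endian stores the least-significant byte at the lowest address.
Reassemble most-significant byte first: 1B A5 → 0x1BA5.
0x1BA5 = 7077.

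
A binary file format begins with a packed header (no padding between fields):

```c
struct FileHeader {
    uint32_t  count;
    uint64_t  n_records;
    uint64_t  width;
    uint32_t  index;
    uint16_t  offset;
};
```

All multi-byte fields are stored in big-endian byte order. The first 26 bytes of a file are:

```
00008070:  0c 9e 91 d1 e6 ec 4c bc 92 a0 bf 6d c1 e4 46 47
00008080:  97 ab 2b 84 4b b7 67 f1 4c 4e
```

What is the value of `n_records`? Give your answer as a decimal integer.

`n_records` follows `count` (4 bytes), so it starts at byte offset 4 and occupies 8 bytes.
Bytes at offsets 4..11: E6 EC 4C BC 92 A0 BF 6D.
Big-endian stores the most-significant byte at the lowest address.
The bytes are already most-significant first: 0xE6EC4CBC92A0BF6D.
0xE6EC4CBC92A0BF6D = 16639759096024711021.

16639759096024711021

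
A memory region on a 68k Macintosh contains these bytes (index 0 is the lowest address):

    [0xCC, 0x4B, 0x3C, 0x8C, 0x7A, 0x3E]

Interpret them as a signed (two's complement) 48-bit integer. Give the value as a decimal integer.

-56851466257858

In big-endian order the high byte comes first in memory.
The bytes are already most-significant first: 0xCC4B3C8C7A3E.
Top bit is set, so as a signed 48-bit value this is 0xCC4B3C8C7A3E − 2^48 = -56851466257858.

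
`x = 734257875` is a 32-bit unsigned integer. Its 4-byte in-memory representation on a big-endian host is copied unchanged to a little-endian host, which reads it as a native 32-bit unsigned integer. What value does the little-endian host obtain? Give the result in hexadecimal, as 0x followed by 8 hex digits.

734257875 in 32-bit hexadecimal is 0x2BC3E2D3.
Stored big-endian, the bytes at ascending addresses are 2B C3 E2 D3.
Read back as little-endian, the first byte is least significant, giving 0xD3E2C32B.

0xD3E2C32B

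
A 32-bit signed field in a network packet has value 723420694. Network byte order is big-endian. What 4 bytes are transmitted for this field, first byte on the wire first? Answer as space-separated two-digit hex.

723420694 in hexadecimal, padded to 32 bits, is 0x2B1E8616.
Split into bytes (most-significant first): 2B 1E 86 16.
Big-endian: lowest address holds the most-significant byte.
So the memory order matches the most-significant-first order: 2B 1E 86 16.

2B 1E 86 16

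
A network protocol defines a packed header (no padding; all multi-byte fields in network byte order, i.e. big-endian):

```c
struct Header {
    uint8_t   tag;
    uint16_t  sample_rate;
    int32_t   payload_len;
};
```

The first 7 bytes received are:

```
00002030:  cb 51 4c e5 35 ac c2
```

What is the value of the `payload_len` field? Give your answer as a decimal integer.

-449467198

`payload_len` follows `tag` (1 B), `sample_rate` (2 B), so it starts at offset 1 + 2 = 3 and occupies 4 bytes.
Bytes at offsets 3..6: E5 35 AC C2.
In big-endian order the high byte comes first in memory.
The bytes are already most-significant first: 0xE535ACC2.
Top bit is set, so as a signed 32-bit value this is 0xE535ACC2 − 2^32 = -449467198.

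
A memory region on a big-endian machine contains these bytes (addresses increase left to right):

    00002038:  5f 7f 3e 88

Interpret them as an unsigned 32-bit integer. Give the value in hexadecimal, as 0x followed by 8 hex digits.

Big-endian stores the most-significant byte at the lowest address.
The bytes are already most-significant first: 0x5F7F3E88.

0x5F7F3E88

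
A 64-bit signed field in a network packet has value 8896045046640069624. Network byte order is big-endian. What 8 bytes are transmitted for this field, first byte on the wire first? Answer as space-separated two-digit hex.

7B 75 19 D6 2E DA CB F8

8896045046640069624 in hexadecimal, padded to 64 bits, is 0x7B7519D62EDACBF8.
Split into bytes (most-significant first): 7B 75 19 D6 2E DA CB F8.
In big-endian order the high byte comes first in memory.
So the memory order matches the most-significant-first order: 7B 75 19 D6 2E DA CB F8.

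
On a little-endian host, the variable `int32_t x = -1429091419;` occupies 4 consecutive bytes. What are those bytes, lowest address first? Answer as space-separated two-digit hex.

Two's complement of -1429091419 in 32 bits: 1429091419 = 0x552E345B; invert → 0xAAD1CBA4; add 1 → 0xAAD1CBA5.
Split into bytes (most-significant first): AA D1 CB A5.
In little-endian order the low byte comes first in memory.
So at ascending addresses the bytes are A5 CB D1 AA.

A5 CB D1 AA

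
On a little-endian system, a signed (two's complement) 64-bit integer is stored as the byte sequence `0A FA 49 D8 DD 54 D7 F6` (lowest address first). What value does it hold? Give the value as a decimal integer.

Little-endian stores the least-significant byte at the lowest address.
Reassemble most-significant byte first: F6 D7 54 DD D8 49 FA 0A → 0xF6D754DDD849FA0A.
Top bit is set, so as a signed 64-bit value this is 0xF6D754DDD849FA0A − 2^64 = -659965508593255926.

-659965508593255926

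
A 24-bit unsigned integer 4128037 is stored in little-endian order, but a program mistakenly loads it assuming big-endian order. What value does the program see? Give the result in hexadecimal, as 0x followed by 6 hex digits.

4128037 in 24-bit hexadecimal is 0x3EFD25.
Stored little-endian, the bytes at ascending addresses are 25 FD 3E.
Read back as big-endian, the last byte is least significant, giving 0x25FD3E.

0x25FD3E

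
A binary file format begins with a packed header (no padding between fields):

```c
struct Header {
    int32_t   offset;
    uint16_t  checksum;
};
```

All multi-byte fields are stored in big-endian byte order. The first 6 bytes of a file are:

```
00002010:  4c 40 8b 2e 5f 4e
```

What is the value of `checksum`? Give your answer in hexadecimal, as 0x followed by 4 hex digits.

0x5F4E

`checksum` follows `offset` (4 bytes), so it starts at byte offset 4 and occupies 2 bytes.
Bytes at offsets 4..5: 5F 4E.
In big-endian order the high byte comes first in memory.
The bytes are already most-significant first: 0x5F4E.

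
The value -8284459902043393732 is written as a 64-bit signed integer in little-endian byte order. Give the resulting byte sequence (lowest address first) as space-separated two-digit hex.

Two's complement of -8284459902043393732 in 64 bits: 8284459902043393732 = 0x72F8506351438EC4; invert → 0x8D07AF9CAEBC713B; add 1 → 0x8D07AF9CAEBC713C.
Split into bytes (most-significant first): 8D 07 AF 9C AE BC 71 3C.
Little-endian: lowest address holds the least-significant byte.
So at ascending addresses the bytes are 3C 71 BC AE 9C AF 07 8D.

3C 71 BC AE 9C AF 07 8D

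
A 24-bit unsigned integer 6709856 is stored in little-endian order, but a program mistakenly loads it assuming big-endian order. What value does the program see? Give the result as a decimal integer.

6316646

6709856 in 24-bit hexadecimal is 0x666260.
Stored little-endian, the bytes at ascending addresses are 60 62 66.
Read back as big-endian, the last byte is least significant, giving 0x606266.
0x606266 = 6316646.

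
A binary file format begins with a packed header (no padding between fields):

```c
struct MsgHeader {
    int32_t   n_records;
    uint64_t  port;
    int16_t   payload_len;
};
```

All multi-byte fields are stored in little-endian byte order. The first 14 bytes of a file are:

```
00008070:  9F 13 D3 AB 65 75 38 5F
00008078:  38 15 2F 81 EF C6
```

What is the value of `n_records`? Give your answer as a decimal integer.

`n_records` is the first field, at byte offset 0, occupying 4 bytes.
Bytes at offsets 0..3: 9F 13 D3 AB.
In little-endian order the low byte comes first in memory.
Reassemble most-significant byte first: AB D3 13 9F → 0xABD3139F.
Top bit is set, so as a signed 32-bit value this is 0xABD3139F − 2^32 = -1412230241.

-1412230241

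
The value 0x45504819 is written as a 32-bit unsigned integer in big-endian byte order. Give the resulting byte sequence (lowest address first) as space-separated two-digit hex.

Split into bytes (most-significant first): 45 50 48 19.
In big-endian order the high byte comes first in memory.
So the memory order matches the most-significant-first order: 45 50 48 19.

45 50 48 19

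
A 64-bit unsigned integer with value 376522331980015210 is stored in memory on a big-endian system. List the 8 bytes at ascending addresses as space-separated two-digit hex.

05 39 AD 10 E7 AB A6 6A

376522331980015210 in hexadecimal, padded to 64 bits, is 0x0539AD10E7ABA66A.
Split into bytes (most-significant first): 05 39 AD 10 E7 AB A6 6A.
In big-endian order the high byte comes first in memory.
So the memory order matches the most-significant-first order: 05 39 AD 10 E7 AB A6 6A.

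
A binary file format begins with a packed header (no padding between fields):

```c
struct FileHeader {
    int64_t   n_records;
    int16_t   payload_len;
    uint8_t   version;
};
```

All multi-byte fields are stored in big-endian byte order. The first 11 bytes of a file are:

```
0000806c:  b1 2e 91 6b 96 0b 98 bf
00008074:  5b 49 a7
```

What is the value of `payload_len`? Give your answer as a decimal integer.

`payload_len` follows `n_records` (8 bytes), so it starts at byte offset 8 and occupies 2 bytes.
Bytes at offsets 8..9: 5B 49.
In big-endian order the high byte comes first in memory.
The bytes are already most-significant first: 0x5B49.
0x5B49 = 23369.

23369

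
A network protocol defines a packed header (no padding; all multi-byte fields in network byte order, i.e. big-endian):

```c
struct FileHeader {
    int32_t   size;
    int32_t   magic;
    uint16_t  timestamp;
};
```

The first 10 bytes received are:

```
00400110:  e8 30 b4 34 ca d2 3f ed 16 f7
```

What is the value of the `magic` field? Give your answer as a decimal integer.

-892190739

`magic` follows `size` (4 bytes), so it starts at byte offset 4 and occupies 4 bytes.
Bytes at offsets 4..7: CA D2 3F ED.
Big-endian stores the most-significant byte at the lowest address.
The bytes are already most-significant first: 0xCAD23FED.
Top bit is set, so as a signed 32-bit value this is 0xCAD23FED − 2^32 = -892190739.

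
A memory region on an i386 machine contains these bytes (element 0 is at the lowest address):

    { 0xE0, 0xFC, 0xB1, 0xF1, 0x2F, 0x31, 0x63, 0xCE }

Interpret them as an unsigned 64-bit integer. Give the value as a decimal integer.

14871784476495707360

Little-endian: lowest address holds the least-significant byte.
Reassemble most-significant byte first: CE 63 31 2F F1 B1 FC E0 → 0xCE63312FF1B1FCE0.
0xCE63312FF1B1FCE0 = 14871784476495707360.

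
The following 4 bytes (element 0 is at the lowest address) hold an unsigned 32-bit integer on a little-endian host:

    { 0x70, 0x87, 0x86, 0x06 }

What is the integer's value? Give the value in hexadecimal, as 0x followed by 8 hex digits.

0x06868770

In little-endian order the low byte comes first in memory.
Reassemble most-significant byte first: 06 86 87 70 → 0x06868770.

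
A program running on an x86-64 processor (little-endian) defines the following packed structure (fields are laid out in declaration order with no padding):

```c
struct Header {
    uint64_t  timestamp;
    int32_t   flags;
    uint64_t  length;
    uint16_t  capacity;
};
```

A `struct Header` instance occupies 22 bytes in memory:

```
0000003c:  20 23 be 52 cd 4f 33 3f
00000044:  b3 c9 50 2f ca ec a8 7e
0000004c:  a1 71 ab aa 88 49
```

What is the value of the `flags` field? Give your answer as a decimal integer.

793823667

`flags` follows `timestamp` (8 bytes), so it starts at byte offset 8 and occupies 4 bytes.
Bytes at offsets 8..11: B3 C9 50 2F.
Little-endian stores the least-significant byte at the lowest address.
Reassemble most-significant byte first: 2F 50 C9 B3 → 0x2F50C9B3.
0x2F50C9B3 = 793823667.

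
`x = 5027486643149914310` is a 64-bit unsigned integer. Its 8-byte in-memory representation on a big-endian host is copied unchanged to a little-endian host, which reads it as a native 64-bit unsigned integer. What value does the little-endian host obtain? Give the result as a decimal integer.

5027486643149914310 in 64-bit hexadecimal is 0x45C5387715F8C0C6.
Stored big-endian, the bytes at ascending addresses are 45 C5 38 77 15 F8 C0 C6.
Read back as little-endian, the first byte is least significant, giving 0xC6C0F8157738C545.
0xC6C0F8157738C545 = 14321719586116388165.

14321719586116388165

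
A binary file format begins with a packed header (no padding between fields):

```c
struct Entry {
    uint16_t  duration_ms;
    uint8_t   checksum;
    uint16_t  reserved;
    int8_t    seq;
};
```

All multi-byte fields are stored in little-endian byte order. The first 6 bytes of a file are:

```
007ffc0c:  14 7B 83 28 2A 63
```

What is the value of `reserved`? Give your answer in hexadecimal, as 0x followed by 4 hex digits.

`reserved` follows `duration_ms` (2 B), `checksum` (1 B), so it starts at offset 2 + 1 = 3 and occupies 2 bytes.
Bytes at offsets 3..4: 28 2A.
Little-endian: lowest address holds the least-significant byte.
Reassemble most-significant byte first: 2A 28 → 0x2A28.

0x2A28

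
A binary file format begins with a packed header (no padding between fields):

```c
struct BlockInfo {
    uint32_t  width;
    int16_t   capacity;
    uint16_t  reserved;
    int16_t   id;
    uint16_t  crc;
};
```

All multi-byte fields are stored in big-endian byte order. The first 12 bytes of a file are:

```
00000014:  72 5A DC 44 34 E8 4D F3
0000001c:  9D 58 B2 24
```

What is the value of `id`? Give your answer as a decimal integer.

`id` follows `width` (4 B), `capacity` (2 B), `reserved` (2 B), so it starts at offset 4 + 2 + 2 = 8 and occupies 2 bytes.
Bytes at offsets 8..9: 9D 58.
Big-endian: lowest address holds the most-significant byte.
The bytes are already most-significant first: 0x9D58.
Top bit is set, so as a signed 16-bit value this is 0x9D58 − 2^16 = -25256.

-25256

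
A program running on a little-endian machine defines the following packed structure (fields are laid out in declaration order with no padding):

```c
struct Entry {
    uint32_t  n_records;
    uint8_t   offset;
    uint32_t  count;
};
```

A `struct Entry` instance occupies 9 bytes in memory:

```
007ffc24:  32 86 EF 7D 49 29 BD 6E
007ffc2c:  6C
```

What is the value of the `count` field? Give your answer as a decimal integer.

`count` follows `n_records` (4 B), `offset` (1 B), so it starts at offset 4 + 1 = 5 and occupies 4 bytes.
Bytes at offsets 5..8: 29 BD 6E 6C.
In little-endian order the low byte comes first in memory.
Reassemble most-significant byte first: 6C 6E BD 29 → 0x6C6EBD29.
0x6C6EBD29 = 1819196713.

1819196713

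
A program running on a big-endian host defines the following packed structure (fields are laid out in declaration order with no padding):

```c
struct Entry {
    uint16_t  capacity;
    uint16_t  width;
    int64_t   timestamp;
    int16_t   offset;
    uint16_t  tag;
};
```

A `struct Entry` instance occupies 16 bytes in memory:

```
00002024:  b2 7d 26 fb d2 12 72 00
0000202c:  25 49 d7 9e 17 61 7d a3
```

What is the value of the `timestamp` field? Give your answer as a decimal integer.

`timestamp` follows `capacity` (2 B), `width` (2 B), so it starts at offset 2 + 2 = 4 and occupies 8 bytes.
Bytes at offsets 4..11: D2 12 72 00 25 49 D7 9E.
Big-endian: lowest address holds the most-significant byte.
The bytes are already most-significant first: 0xD21272002549D79E.
Top bit is set, so as a signed 64-bit value this is 0xD21272002549D79E − 2^64 = -3309457431212730466.

-3309457431212730466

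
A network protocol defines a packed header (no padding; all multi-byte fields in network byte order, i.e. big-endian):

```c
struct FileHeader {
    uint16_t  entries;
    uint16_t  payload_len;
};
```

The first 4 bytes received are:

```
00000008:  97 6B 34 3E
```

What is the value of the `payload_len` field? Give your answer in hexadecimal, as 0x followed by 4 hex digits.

`payload_len` follows `entries` (2 bytes), so it starts at byte offset 2 and occupies 2 bytes.
Bytes at offsets 2..3: 34 3E.
Big-endian: lowest address holds the most-significant byte.
The bytes are already most-significant first: 0x343E.

0x343E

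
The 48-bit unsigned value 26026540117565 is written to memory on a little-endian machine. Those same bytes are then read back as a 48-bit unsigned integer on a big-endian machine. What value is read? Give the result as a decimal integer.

67820449082135

26026540117565 in 48-bit hexadecimal is 0x17ABC6ADAE3D.
Stored little-endian, the bytes at ascending addresses are 3D AE AD C6 AB 17.
Read back as big-endian, the last byte is least significant, giving 0x3DAEADC6AB17.
0x3DAEADC6AB17 = 67820449082135.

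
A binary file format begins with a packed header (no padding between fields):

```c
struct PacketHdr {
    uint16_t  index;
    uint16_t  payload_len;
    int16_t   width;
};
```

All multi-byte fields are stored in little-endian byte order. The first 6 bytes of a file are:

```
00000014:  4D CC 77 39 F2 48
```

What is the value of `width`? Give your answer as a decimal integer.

18674

`width` follows `index` (2 B), `payload_len` (2 B), so it starts at offset 2 + 2 = 4 and occupies 2 bytes.
Bytes at offsets 4..5: F2 48.
In little-endian order the low byte comes first in memory.
Reassemble most-significant byte first: 48 F2 → 0x48F2.
0x48F2 = 18674.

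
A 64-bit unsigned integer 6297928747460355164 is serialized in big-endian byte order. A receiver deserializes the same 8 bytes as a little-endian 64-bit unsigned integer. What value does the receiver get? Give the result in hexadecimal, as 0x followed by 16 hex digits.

0x5C6418F5D3BC6657

6297928747460355164 in 64-bit hexadecimal is 0x5766BCD3F518645C.
Stored big-endian, the bytes at ascending addresses are 57 66 BC D3 F5 18 64 5C.
Read back as little-endian, the first byte is least significant, giving 0x5C6418F5D3BC6657.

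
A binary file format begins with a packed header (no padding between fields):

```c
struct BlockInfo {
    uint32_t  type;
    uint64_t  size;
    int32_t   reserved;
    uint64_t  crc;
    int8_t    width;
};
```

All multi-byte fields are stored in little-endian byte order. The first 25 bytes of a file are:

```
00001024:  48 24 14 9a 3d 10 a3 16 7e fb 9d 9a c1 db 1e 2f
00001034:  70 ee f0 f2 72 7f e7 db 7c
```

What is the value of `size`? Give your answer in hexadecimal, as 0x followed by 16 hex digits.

`size` follows `type` (4 bytes), so it starts at byte offset 4 and occupies 8 bytes.
Bytes at offsets 4..11: 3D 10 A3 16 7E FB 9D 9A.
Little-endian stores the least-significant byte at the lowest address.
Reassemble most-significant byte first: 9A 9D FB 7E 16 A3 10 3D → 0x9A9DFB7E16A3103D.

0x9A9DFB7E16A3103D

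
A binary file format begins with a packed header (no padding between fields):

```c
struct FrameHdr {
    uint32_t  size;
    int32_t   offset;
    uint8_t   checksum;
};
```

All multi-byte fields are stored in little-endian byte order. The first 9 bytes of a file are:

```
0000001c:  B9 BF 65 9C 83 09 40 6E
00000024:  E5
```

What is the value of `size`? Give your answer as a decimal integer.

`size` is the first field, at byte offset 0, occupying 4 bytes.
Bytes at offsets 0..3: B9 BF 65 9C.
In little-endian order the low byte comes first in memory.
Reassemble most-significant byte first: 9C 65 BF B9 → 0x9C65BFB9.
0x9C65BFB9 = 2623913913.

2623913913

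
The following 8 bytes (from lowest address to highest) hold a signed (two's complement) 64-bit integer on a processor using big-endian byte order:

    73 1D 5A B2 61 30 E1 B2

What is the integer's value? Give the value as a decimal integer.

8294885810867593650

Big-endian stores the most-significant byte at the lowest address.
The bytes are already most-significant first: 0x731D5AB26130E1B2.
0x731D5AB26130E1B2 = 8294885810867593650.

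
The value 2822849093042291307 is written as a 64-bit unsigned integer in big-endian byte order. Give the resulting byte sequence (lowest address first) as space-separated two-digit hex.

2822849093042291307 in hexadecimal, padded to 64 bits, is 0x272CC64B4551C26B.
Split into bytes (most-significant first): 27 2C C6 4B 45 51 C2 6B.
Big-endian: lowest address holds the most-significant byte.
So the memory order matches the most-significant-first order: 27 2C C6 4B 45 51 C2 6B.

27 2C C6 4B 45 51 C2 6B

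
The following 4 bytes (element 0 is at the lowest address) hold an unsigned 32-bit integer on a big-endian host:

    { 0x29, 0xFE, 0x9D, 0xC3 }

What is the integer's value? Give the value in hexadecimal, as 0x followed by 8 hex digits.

0x29FE9DC3

Big-endian stores the most-significant byte at the lowest address.
The bytes are already most-significant first: 0x29FE9DC3.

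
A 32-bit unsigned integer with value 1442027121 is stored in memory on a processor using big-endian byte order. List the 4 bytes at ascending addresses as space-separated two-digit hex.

55 F3 96 71

1442027121 in hexadecimal, padded to 32 bits, is 0x55F39671.
Split into bytes (most-significant first): 55 F3 96 71.
Big-endian stores the most-significant byte at the lowest address.
So the memory order matches the most-significant-first order: 55 F3 96 71.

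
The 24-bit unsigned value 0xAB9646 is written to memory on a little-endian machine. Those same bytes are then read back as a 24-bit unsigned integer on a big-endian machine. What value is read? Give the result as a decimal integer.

Stored little-endian, the bytes at ascending addresses are 46 96 AB.
Read back as big-endian, the last byte is least significant, giving 0x4696AB.
0x4696AB = 4626091.

4626091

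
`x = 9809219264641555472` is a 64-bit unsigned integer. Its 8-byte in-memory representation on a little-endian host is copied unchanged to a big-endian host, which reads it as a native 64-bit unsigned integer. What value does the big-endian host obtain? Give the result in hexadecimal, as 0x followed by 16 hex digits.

0x10DCE020F3582188

9809219264641555472 in 64-bit hexadecimal is 0x882158F320E0DC10.
Stored little-endian, the bytes at ascending addresses are 10 DC E0 20 F3 58 21 88.
Read back as big-endian, the last byte is least significant, giving 0x10DCE020F3582188.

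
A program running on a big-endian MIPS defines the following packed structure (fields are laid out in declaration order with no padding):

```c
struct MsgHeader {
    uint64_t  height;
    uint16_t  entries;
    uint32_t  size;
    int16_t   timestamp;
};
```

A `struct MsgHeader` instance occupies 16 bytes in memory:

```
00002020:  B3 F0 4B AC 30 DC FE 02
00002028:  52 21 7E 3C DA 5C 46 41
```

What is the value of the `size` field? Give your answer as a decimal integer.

2117917276

`size` follows `height` (8 B), `entries` (2 B), so it starts at offset 8 + 2 = 10 and occupies 4 bytes.
Bytes at offsets 10..13: 7E 3C DA 5C.
Big-endian stores the most-significant byte at the lowest address.
The bytes are already most-significant first: 0x7E3CDA5C.
0x7E3CDA5C = 2117917276.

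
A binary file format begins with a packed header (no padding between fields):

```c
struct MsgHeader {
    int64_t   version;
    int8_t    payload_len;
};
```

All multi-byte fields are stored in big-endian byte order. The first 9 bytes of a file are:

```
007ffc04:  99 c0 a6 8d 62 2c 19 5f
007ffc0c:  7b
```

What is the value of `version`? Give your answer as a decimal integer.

-7367705864210474657

`version` is the first field, at byte offset 0, occupying 8 bytes.
Bytes at offsets 0..7: 99 C0 A6 8D 62 2C 19 5F.
In big-endian order the high byte comes first in memory.
The bytes are already most-significant first: 0x99C0A68D622C195F.
Top bit is set, so as a signed 64-bit value this is 0x99C0A68D622C195F − 2^64 = -7367705864210474657.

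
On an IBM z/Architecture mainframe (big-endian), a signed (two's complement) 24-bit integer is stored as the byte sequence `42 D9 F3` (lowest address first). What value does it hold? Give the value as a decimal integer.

Big-endian stores the most-significant byte at the lowest address.
The bytes are already most-significant first: 0x42D9F3.
0x42D9F3 = 4381171.

4381171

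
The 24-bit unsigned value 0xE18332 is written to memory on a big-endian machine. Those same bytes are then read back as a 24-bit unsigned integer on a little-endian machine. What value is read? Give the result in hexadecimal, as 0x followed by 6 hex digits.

Stored big-endian, the bytes at ascending addresses are E1 83 32.
Read back as little-endian, the first byte is least significant, giving 0x3283E1.

0x3283E1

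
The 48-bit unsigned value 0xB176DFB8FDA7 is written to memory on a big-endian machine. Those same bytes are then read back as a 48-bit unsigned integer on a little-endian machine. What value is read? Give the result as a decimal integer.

Stored big-endian, the bytes at ascending addresses are B1 76 DF B8 FD A7.
Read back as little-endian, the first byte is least significant, giving 0xA7FDB8DF76B1.
0xA7FDB8DF76B1 = 184708170217137.

184708170217137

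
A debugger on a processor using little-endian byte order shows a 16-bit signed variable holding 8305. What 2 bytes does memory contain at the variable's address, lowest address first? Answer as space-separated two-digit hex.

8305 in hexadecimal, padded to 16 bits, is 0x2071.
Split into bytes (most-significant first): 20 71.
In little-endian order the low byte comes first in memory.
So at ascending addresses the bytes are 71 20.

71 20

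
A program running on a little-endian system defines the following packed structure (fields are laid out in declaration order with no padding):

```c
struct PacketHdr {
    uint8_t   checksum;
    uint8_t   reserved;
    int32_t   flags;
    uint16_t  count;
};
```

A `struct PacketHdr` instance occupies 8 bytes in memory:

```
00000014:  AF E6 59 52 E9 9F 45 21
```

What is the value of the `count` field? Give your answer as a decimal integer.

8517

`count` follows `checksum` (1 B), `reserved` (1 B), `flags` (4 B), so it starts at offset 1 + 1 + 4 = 6 and occupies 2 bytes.
Bytes at offsets 6..7: 45 21.
In little-endian order the low byte comes first in memory.
Reassemble most-significant byte first: 21 45 → 0x2145.
0x2145 = 8517.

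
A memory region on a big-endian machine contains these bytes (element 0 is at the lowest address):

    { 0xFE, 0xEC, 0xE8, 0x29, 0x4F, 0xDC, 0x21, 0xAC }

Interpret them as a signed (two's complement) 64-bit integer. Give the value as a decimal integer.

Big-endian: lowest address holds the most-significant byte.
The bytes are already most-significant first: 0xFEECE8294FDC21AC.
Top bit is set, so as a signed 64-bit value this is 0xFEECE8294FDC21AC − 2^64 = -77431829441011284.

-77431829441011284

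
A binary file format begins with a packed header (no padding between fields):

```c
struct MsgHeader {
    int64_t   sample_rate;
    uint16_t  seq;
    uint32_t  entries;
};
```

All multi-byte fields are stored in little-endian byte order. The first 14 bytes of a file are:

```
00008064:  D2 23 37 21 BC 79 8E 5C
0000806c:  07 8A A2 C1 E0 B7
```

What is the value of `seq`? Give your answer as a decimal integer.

`seq` follows `sample_rate` (8 bytes), so it starts at byte offset 8 and occupies 2 bytes.
Bytes at offsets 8..9: 07 8A.
Little-endian: lowest address holds the least-significant byte.
Reassemble most-significant byte first: 8A 07 → 0x8A07.
0x8A07 = 35335.

35335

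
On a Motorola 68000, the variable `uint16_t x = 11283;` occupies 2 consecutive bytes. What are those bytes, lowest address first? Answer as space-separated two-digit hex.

11283 in hexadecimal, padded to 16 bits, is 0x2C13.
Split into bytes (most-significant first): 2C 13.
Big-endian: lowest address holds the most-significant byte.
So the memory order matches the most-significant-first order: 2C 13.

2C 13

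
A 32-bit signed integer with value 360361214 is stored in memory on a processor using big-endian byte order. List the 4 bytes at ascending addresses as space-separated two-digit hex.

360361214 in hexadecimal, padded to 32 bits, is 0x157AACFE.
Split into bytes (most-significant first): 15 7A AC FE.
Big-endian: lowest address holds the most-significant byte.
So the memory order matches the most-significant-first order: 15 7A AC FE.

15 7A AC FE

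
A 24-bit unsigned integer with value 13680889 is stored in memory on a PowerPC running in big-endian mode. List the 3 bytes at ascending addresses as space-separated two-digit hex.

D0 C0 F9

13680889 in hexadecimal, padded to 24 bits, is 0xD0C0F9.
Split into bytes (most-significant first): D0 C0 F9.
In big-endian order the high byte comes first in memory.
So the memory order matches the most-significant-first order: D0 C0 F9.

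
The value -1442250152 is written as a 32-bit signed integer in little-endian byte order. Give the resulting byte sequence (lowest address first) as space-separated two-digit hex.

58 02 09 AA

Two's complement of -1442250152 in 32 bits: 1442250152 = 0x55F6FDA8; invert → 0xAA090257; add 1 → 0xAA090258.
Split into bytes (most-significant first): AA 09 02 58.
Little-endian: lowest address holds the least-significant byte.
So at ascending addresses the bytes are 58 02 09 AA.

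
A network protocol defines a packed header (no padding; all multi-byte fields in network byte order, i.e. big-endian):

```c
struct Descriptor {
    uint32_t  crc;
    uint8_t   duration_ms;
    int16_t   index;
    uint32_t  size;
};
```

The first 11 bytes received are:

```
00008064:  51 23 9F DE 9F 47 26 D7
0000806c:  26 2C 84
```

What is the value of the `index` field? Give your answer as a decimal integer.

`index` follows `crc` (4 B), `duration_ms` (1 B), so it starts at offset 4 + 1 = 5 and occupies 2 bytes.
Bytes at offsets 5..6: 47 26.
Big-endian stores the most-significant byte at the lowest address.
The bytes are already most-significant first: 0x4726.
0x4726 = 18214.

18214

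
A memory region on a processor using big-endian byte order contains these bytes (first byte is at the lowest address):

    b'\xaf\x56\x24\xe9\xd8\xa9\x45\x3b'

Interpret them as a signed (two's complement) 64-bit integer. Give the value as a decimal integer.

In big-endian order the high byte comes first in memory.
The bytes are already most-significant first: 0xAF5624E9D8A9453B.
Top bit is set, so as a signed 64-bit value this is 0xAF5624E9D8A9453B − 2^64 = -5812417682294094533.

-5812417682294094533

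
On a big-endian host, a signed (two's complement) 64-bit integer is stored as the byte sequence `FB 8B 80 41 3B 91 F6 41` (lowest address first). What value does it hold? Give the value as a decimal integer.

In big-endian order the high byte comes first in memory.
The bytes are already most-significant first: 0xFB8B80413B91F641.
Top bit is set, so as a signed 64-bit value this is 0xFB8B80413B91F641 − 2^64 = -321021930766207423.

-321021930766207423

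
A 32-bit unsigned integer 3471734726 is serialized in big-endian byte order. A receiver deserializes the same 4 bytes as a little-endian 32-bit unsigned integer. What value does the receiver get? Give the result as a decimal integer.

3329748686

3471734726 in 32-bit hexadecimal is 0xCEEE77C6.
Stored big-endian, the bytes at ascending addresses are CE EE 77 C6.
Read back as little-endian, the first byte is least significant, giving 0xC677EECE.
0xC677EECE = 3329748686.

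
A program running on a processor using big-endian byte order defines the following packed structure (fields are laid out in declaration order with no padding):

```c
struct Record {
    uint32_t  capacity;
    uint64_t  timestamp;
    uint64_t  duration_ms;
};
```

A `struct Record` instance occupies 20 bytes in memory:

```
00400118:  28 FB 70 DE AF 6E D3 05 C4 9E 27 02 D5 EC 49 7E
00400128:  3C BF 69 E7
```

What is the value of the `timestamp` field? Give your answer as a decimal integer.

12641273225802557186

`timestamp` follows `capacity` (4 bytes), so it starts at byte offset 4 and occupies 8 bytes.
Bytes at offsets 4..11: AF 6E D3 05 C4 9E 27 02.
Big-endian stores the most-significant byte at the lowest address.
The bytes are already most-significant first: 0xAF6ED305C49E2702.
0xAF6ED305C49E2702 = 12641273225802557186.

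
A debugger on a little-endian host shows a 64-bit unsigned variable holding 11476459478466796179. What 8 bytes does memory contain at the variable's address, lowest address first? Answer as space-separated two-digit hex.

11476459478466796179 in hexadecimal, padded to 64 bits, is 0x9F4493173D2D9A93.
Split into bytes (most-significant first): 9F 44 93 17 3D 2D 9A 93.
Little-endian: lowest address holds the least-significant byte.
So at ascending addresses the bytes are 93 9A 2D 3D 17 93 44 9F.

93 9A 2D 3D 17 93 44 9F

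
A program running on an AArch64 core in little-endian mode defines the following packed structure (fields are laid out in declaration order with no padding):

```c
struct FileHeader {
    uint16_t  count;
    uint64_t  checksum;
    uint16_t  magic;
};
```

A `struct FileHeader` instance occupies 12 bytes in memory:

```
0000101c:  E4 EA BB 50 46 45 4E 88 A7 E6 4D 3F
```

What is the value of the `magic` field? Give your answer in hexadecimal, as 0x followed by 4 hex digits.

`magic` follows `count` (2 B), `checksum` (8 B), so it starts at offset 2 + 8 = 10 and occupies 2 bytes.
Bytes at offsets 10..11: 4D 3F.
In little-endian order the low byte comes first in memory.
Reassemble most-significant byte first: 3F 4D → 0x3F4D.

0x3F4D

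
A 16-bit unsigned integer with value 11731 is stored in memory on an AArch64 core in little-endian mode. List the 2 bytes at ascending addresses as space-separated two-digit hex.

D3 2D

11731 in hexadecimal, padded to 16 bits, is 0x2DD3.
Split into bytes (most-significant first): 2D D3.
In little-endian order the low byte comes first in memory.
So at ascending addresses the bytes are D3 2D.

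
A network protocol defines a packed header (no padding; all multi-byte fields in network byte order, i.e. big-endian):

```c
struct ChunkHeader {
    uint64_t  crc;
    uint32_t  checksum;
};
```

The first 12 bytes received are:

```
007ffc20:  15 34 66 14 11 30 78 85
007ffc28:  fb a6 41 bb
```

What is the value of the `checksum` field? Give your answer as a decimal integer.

`checksum` follows `crc` (8 bytes), so it starts at byte offset 8 and occupies 4 bytes.
Bytes at offsets 8..11: FB A6 41 BB.
In big-endian order the high byte comes first in memory.
The bytes are already most-significant first: 0xFBA641BB.
0xFBA641BB = 4221977019.

4221977019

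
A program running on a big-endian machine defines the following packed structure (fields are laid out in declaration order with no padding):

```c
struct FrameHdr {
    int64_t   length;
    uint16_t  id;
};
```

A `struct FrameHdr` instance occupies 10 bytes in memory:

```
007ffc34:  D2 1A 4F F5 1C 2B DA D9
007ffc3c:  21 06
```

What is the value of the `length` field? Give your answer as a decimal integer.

`length` is the first field, at byte offset 0, occupying 8 bytes.
Bytes at offsets 0..7: D2 1A 4F F5 1C 2B DA D9.
Big-endian stores the most-significant byte at the lowest address.
The bytes are already most-significant first: 0xD21A4FF51C2BDAD9.
Top bit is set, so as a signed 64-bit value this is 0xD21A4FF51C2BDAD9 − 2^64 = -3307243062191990055.

-3307243062191990055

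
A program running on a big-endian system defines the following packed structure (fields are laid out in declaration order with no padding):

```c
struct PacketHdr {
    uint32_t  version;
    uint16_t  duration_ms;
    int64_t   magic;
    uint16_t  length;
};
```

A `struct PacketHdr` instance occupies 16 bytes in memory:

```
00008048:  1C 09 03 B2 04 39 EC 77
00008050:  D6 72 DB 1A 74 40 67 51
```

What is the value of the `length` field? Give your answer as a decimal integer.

26449

`length` follows `version` (4 B), `duration_ms` (2 B), `magic` (8 B), so it starts at offset 4 + 2 + 8 = 14 and occupies 2 bytes.
Bytes at offsets 14..15: 67 51.
In big-endian order the high byte comes first in memory.
The bytes are already most-significant first: 0x6751.
0x6751 = 26449.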